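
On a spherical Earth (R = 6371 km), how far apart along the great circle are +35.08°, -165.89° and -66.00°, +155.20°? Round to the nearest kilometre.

Δλ = 155.20 − -165.89 = 321.09°; wrapped into (−180°, 180°]: -38.91°.
Δφ = -66.00 − 35.08 = -101.08°.
a = sin²(Δφ/2) + cos φ₁ · cos φ₂ · sin²(Δλ/2) = 0.633014.
c = 2·atan2(√a, √(1−a)) = 1.84007 rad → d = 6371·c ≈ 11723.07 km.

11723 km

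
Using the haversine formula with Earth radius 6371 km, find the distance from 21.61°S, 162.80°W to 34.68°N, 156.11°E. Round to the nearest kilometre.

Δλ = 156.11 − -162.80 = 318.91°; wrapped into (−180°, 180°]: -41.09°.
Δφ = 34.68 − -21.61 = 56.29°.
a = sin²(Δφ/2) + cos φ₁ · cos φ₂ · sin²(Δλ/2) = 0.316667.
c = 2·atan2(√a, √(1−a)) = 1.19537 rad → d = 6371·c ≈ 7615.72 km.

7616 km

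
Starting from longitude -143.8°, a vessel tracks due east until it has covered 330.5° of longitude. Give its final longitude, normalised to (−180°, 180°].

Start at -143.8°; shift +330.5° → +186.7°.
+186.7° lies outside (−180°, 180°]; subtract 360° → -173.3°.

-173.3°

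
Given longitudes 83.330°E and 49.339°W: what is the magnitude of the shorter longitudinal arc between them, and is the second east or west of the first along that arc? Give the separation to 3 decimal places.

Raw difference: -49.339 − 83.330 = -132.669°.
Normalise into (−180°, 180°]: -132.669° stays -132.669°.
Negative ⇒ the second point lies to the west; separation 132.669°.

132.669° west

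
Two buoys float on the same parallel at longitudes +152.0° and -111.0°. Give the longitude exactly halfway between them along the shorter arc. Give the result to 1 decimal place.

Signed shortest Δλ from +152.0° to -111.0° is +97.0°.
Midpoint longitude = +152.0° + (+97.0°)/2 = +152.0° + 48.5° = +200.5°.
Normalise into (−180°, 180°]: -159.5°.
(The naïve average (+152.0 + -111.0)/2 = 20.5° is on the wrong side of the globe.)

-159.5°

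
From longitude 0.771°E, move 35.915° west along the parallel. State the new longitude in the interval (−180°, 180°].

Start at +0.771°; shift −35.915° → -35.144°.
-35.144° already lies in (−180°, 180°].

35.144°W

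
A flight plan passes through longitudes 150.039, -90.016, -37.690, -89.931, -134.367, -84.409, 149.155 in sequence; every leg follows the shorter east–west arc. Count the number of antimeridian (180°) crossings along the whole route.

Leg 1: +150.039° → -90.016°, shortest Δλ = 119.945° (east) — crosses 180°.
Leg 2: -90.016° → -37.690°, shortest Δλ = 52.326° (east) — does not cross 180°.
Leg 3: -37.690° → -89.931°, shortest Δλ = -52.241° (west) — does not cross 180°.
Leg 4: -89.931° → -134.367°, shortest Δλ = -44.436° (west) — does not cross 180°.
Leg 5: -134.367° → -84.409°, shortest Δλ = 49.958° (east) — does not cross 180°.
Leg 6: -84.409° → +149.155°, shortest Δλ = -126.436° (west) — crosses 180°.
Total crossings: 2.

2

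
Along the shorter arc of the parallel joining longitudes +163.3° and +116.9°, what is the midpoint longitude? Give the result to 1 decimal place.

Signed shortest Δλ from +163.3° to +116.9° is -46.4°.
Midpoint longitude = +163.3° + (-46.4°)/2 = +163.3° − 23.2° = +140.1°.

+140.1°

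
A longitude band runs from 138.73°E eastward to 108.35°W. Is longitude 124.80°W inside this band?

Yes

Band width going east from +138.73° to -108.35°: ((-108.35 − 138.73) mod 360) = 112.92°.
Offset of -124.80° east of the west edge: ((-124.80 − 138.73) mod 360) = 96.47°.
96.47° ≤ 112.92° ⇒ inside.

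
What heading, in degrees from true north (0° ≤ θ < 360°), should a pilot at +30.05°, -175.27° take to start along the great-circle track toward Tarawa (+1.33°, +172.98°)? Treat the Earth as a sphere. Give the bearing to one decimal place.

203.4°

Δλ = 172.98 − -175.27 = 348.25°; wrapped into (−180°, 180°]: -11.75°.
θ = atan2( sin Δλ · cos φ₂ , cos φ₁ · sin φ₂ − sin φ₁ · cos φ₂ · cos Δλ )
  = atan2(-0.20359, -0.47004) = -156.581° → normalised to [0°, 360°): 203.419°.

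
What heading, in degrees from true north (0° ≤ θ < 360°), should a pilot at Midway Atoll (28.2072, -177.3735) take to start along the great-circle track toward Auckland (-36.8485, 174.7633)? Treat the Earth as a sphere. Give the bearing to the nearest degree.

187°

Δλ = 174.7633 − -177.3735 = 352.1368°; wrapped into (−180°, 180°]: -7.8632°.
θ = atan2( sin Δλ · cos φ₂ , cos φ₁ · sin φ₂ − sin φ₁ · cos φ₂ · cos Δλ )
  = atan2(-0.10948, -0.90316) = -173.089° → normalised to [0°, 360°): 186.911°.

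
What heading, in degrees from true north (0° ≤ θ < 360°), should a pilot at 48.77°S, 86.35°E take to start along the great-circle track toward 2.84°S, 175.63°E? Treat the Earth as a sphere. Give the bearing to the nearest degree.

91°

Δλ = 175.63 − 86.35 = 89.28°.
θ = atan2( sin Δλ · cos φ₂ , cos φ₁ · sin φ₂ − sin φ₁ · cos φ₂ · cos Δλ )
  = atan2(0.99869, -0.02322) = 91.332° → normalised to [0°, 360°): 91.332°.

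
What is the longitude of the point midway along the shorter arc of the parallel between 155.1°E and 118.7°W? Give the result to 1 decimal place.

161.8°W

Signed shortest Δλ from +155.1° to -118.7° is +86.2°.
Midpoint longitude = +155.1° + (+86.2°)/2 = +155.1° + 43.1° = +198.2°.
Normalise into (−180°, 180°]: -161.8°.
(The naïve average (+155.1 + -118.7)/2 = 18.2° is on the wrong side of the globe.)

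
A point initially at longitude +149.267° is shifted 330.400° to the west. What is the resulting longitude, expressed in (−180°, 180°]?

+178.867°

Start at +149.267°; shift −330.400° → -181.133°.
-181.133° lies outside (−180°, 180°]; add 360° → +178.867°.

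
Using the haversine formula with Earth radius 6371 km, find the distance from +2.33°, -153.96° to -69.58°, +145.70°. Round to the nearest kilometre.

9149 km

Δλ = 145.70 − -153.96 = 299.66°; wrapped into (−180°, 180°]: -60.34°.
Δφ = -69.58 − 2.33 = -71.91°.
a = sin²(Δφ/2) + cos φ₁ · cos φ₂ · sin²(Δλ/2) = 0.432795.
c = 2·atan2(√a, √(1−a)) = 1.43598 rad → d = 6371·c ≈ 9148.61 km.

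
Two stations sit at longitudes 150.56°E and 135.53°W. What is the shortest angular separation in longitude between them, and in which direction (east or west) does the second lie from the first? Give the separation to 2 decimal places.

73.91° east

Raw difference: -135.53 − 150.56 = -286.09°.
Normalise into (−180°, 180°]: -286.09° + 360° = 73.91°.
Positive ⇒ the second point lies to the east; separation 73.91°.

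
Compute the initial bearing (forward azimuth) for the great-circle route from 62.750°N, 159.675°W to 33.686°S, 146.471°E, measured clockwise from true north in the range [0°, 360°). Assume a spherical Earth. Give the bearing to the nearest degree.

Δλ = 146.471 − -159.675 = 306.146°; wrapped into (−180°, 180°]: -53.854°.
θ = atan2( sin Δλ · cos φ₂ , cos φ₁ · sin φ₂ − sin φ₁ · cos φ₂ · cos Δλ )
  = atan2(-0.67193, -0.69029) = -135.772° → normalised to [0°, 360°): 224.228°.

224°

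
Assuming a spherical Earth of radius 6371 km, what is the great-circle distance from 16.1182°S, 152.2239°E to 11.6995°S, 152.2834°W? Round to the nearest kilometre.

Δλ = -152.2834 − 152.2239 = -304.5073°; wrapped into (−180°, 180°]: 55.4927°.
Δφ = -11.6995 − -16.1182 = 4.4187°.
a = sin²(Δφ/2) + cos φ₁ · cos φ₂ · sin²(Δλ/2) = 0.205385.
c = 2·atan2(√a, √(1−a)) = 0.94069 rad → d = 6371·c ≈ 5993.14 km.

5993 km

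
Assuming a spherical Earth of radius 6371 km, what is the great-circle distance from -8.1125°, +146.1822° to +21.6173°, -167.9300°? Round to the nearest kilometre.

5998 km

Δλ = -167.9300 − 146.1822 = -314.1122°; wrapped into (−180°, 180°]: 45.8878°.
Δφ = 21.6173 − -8.1125 = 29.7298°.
a = sin²(Δφ/2) + cos φ₁ · cos φ₂ · sin²(Δλ/2) = 0.205678.
c = 2·atan2(√a, √(1−a)) = 0.94142 rad → d = 6371·c ≈ 5997.76 km.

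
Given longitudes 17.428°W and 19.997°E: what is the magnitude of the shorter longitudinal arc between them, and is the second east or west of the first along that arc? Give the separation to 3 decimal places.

37.425° east

Raw difference: 19.997 − -17.428 = 37.425°.
Normalise into (−180°, 180°]: 37.425° stays 37.425°.
Positive ⇒ the second point lies to the east; separation 37.425°.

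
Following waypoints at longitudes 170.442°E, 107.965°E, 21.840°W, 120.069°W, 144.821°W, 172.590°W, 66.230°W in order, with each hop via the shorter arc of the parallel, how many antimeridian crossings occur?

0

Leg 1: +170.442° → +107.965°, shortest Δλ = -62.477° (west) — does not cross 180°.
Leg 2: +107.965° → -21.840°, shortest Δλ = -129.805° (west) — does not cross 180°.
Leg 3: -21.840° → -120.069°, shortest Δλ = -98.229° (west) — does not cross 180°.
Leg 4: -120.069° → -144.821°, shortest Δλ = -24.752° (west) — does not cross 180°.
Leg 5: -144.821° → -172.590°, shortest Δλ = -27.769° (west) — does not cross 180°.
Leg 6: -172.590° → -66.230°, shortest Δλ = 106.36° (east) — does not cross 180°.
Total crossings: 0.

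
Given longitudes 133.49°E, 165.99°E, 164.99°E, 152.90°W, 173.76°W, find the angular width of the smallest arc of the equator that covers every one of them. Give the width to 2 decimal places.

Sort the longitudes: -173.76°, -152.90°, +133.49°, +164.99°, +165.99°.
Eastward gaps between consecutive values (wrapping around): 20.86°, 286.39°, 31.50°, 1.00°, 20.25°.
Largest gap = 286.39° ⇒ minimal covering band is its complement: 360° − 286.39° = 73.61°.
Band runs from +133.49° eastward to -152.90°, crossing the antimeridian.

73.61°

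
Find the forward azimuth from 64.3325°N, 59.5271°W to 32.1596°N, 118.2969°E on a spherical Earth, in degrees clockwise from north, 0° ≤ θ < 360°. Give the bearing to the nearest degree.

Δλ = 118.2969 − -59.5271 = 177.8240°.
θ = atan2( sin Δλ · cos φ₂ , cos φ₁ · sin φ₂ − sin φ₁ · cos φ₂ · cos Δλ )
  = atan2(0.03214, 0.99304) = 1.854° → normalised to [0°, 360°): 1.854°.

2°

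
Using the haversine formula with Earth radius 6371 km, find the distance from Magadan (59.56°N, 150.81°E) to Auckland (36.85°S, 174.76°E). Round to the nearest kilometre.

10945 km

Δλ = 174.76 − 150.81 = 23.95°.
Δφ = -36.85 − 59.56 = -96.41°.
a = sin²(Δφ/2) + cos φ₁ · cos φ₂ · sin²(Δλ/2) = 0.573274.
c = 2·atan2(√a, √(1−a)) = 1.71787 rad → d = 6371·c ≈ 10944.58 km.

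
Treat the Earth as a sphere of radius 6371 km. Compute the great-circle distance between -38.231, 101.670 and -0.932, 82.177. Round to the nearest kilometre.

4600 km

Δλ = 82.177 − 101.670 = -19.493°.
Δφ = -0.932 − -38.231 = 37.299°.
a = sin²(Δφ/2) + cos φ₁ · cos φ₂ · sin²(Δλ/2) = 0.124767.
c = 2·atan2(√a, √(1−a)) = 0.72203 rad → d = 6371·c ≈ 4600.05 km.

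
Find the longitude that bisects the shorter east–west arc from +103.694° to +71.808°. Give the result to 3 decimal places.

+87.751°

Signed shortest Δλ from +103.694° to +71.808° is -31.886°.
Midpoint longitude = +103.694° + (-31.886°)/2 = +103.694° − 15.943° = +87.751°.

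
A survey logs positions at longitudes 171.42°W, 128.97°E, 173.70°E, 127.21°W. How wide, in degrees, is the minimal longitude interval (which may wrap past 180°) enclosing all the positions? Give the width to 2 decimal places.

Sort the longitudes: -171.42°, -127.21°, +128.97°, +173.70°.
Eastward gaps between consecutive values (wrapping around): 44.21°, 256.18°, 44.73°, 14.88°.
Largest gap = 256.18° ⇒ minimal covering band is its complement: 360° − 256.18° = 103.82°.
Band runs from +128.97° eastward to -127.21°, crossing the antimeridian.

103.82°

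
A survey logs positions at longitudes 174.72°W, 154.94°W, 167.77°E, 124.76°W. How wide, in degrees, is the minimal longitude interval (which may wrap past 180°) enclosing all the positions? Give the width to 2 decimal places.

Sort the longitudes: -174.72°, -154.94°, -124.76°, +167.77°.
Eastward gaps between consecutive values (wrapping around): 19.78°, 30.18°, 292.53°, 17.51°.
Largest gap = 292.53° ⇒ minimal covering band is its complement: 360° − 292.53° = 67.47°.
Band runs from +167.77° eastward to -124.76°, crossing the antimeridian.

67.47°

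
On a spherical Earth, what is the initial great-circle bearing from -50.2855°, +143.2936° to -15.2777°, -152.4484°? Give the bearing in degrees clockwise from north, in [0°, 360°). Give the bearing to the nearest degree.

Δλ = -152.4484 − 143.2936 = -295.7420°; wrapped into (−180°, 180°]: 64.2580°.
θ = atan2( sin Δλ · cos φ₂ , cos φ₁ · sin φ₂ − sin φ₁ · cos φ₂ · cos Δλ )
  = atan2(0.86893, 0.15392) = 79.955° → normalised to [0°, 360°): 79.955°.

80°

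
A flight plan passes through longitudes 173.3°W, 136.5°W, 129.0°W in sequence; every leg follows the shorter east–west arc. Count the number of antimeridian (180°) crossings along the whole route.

0

Leg 1: -173.3° → -136.5°, shortest Δλ = 36.8° (east) — does not cross 180°.
Leg 2: -136.5° → -129.0°, shortest Δλ = 7.5° (east) — does not cross 180°.
Total crossings: 0.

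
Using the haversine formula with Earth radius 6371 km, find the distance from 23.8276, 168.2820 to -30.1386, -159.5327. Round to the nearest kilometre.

6914 km

Δλ = -159.5327 − 168.2820 = -327.8147°; wrapped into (−180°, 180°]: 32.1853°.
Δφ = -30.1386 − 23.8276 = -53.9662°.
a = sin²(Δφ/2) + cos φ₁ · cos φ₂ · sin²(Δλ/2) = 0.266653.
c = 2·atan2(√a, √(1−a)) = 1.08525 rad → d = 6371·c ≈ 6914.11 km.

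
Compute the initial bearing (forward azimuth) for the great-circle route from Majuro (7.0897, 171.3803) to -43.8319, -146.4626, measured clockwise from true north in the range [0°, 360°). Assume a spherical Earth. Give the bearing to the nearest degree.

Δλ = -146.4626 − 171.3803 = -317.8429°; wrapped into (−180°, 180°]: 42.1571°.
θ = atan2( sin Δλ · cos φ₂ , cos φ₁ · sin φ₂ − sin φ₁ · cos φ₂ · cos Δλ )
  = atan2(0.48416, -0.75325) = 147.269° → normalised to [0°, 360°): 147.269°.

147°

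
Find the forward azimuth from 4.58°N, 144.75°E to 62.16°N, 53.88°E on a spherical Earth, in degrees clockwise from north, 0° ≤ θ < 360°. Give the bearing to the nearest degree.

Δλ = 53.88 − 144.75 = -90.87°.
θ = atan2( sin Δλ · cos φ₂ , cos φ₁ · sin φ₂ − sin φ₁ · cos φ₂ · cos Δλ )
  = atan2(-0.46695, 0.88200) = -27.898° → normalised to [0°, 360°): 332.102°.

332°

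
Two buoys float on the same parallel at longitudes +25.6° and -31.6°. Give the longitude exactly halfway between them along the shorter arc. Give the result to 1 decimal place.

-3.0°

Signed shortest Δλ from +25.6° to -31.6° is -57.2°.
Midpoint longitude = +25.6° + (-57.2°)/2 = +25.6° − 28.6° = -3.0°.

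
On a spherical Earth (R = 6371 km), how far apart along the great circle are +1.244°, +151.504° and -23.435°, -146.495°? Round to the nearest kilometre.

Δλ = -146.495 − 151.504 = -297.999°; wrapped into (−180°, 180°]: 62.001°.
Δφ = -23.435 − 1.244 = -24.679°.
a = sin²(Δφ/2) + cos φ₁ · cos φ₂ · sin²(Δλ/2) = 0.289002.
c = 2·atan2(√a, √(1−a)) = 1.13515 rad → d = 6371·c ≈ 7232.05 km.

7232 km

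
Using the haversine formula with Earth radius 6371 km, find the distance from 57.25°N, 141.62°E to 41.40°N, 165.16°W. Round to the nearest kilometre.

4109 km

Δλ = -165.16 − 141.62 = -306.78°; wrapped into (−180°, 180°]: 53.22°.
Δφ = 41.40 − 57.25 = -15.85°.
a = sin²(Δφ/2) + cos φ₁ · cos φ₂ · sin²(Δλ/2) = 0.100423.
c = 2·atan2(√a, √(1−a)) = 0.64491 rad → d = 6371·c ≈ 4108.72 km.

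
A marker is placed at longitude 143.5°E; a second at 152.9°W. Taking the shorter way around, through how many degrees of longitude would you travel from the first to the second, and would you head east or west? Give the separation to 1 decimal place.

63.6° east

Raw difference: -152.9 − 143.5 = -296.4°.
Normalise into (−180°, 180°]: -296.4° + 360° = 63.6°.
Positive ⇒ the second point lies to the east; separation 63.6°.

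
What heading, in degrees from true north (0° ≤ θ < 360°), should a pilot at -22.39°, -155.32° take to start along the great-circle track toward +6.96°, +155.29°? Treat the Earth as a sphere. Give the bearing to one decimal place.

Δλ = 155.29 − -155.32 = 310.61°; wrapped into (−180°, 180°]: -49.39°.
θ = atan2( sin Δλ · cos φ₂ , cos φ₁ · sin φ₂ − sin φ₁ · cos φ₂ · cos Δλ )
  = atan2(-0.75356, 0.35815) = -64.579° → normalised to [0°, 360°): 295.421°.

295.4°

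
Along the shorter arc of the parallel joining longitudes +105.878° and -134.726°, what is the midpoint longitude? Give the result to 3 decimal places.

+165.576°

Signed shortest Δλ from +105.878° to -134.726° is +119.396°.
Midpoint longitude = +105.878° + (+119.396°)/2 = +105.878° + 59.698° = +165.576°.
(The naïve average (+105.878 + -134.726)/2 = -14.424° is on the wrong side of the globe.)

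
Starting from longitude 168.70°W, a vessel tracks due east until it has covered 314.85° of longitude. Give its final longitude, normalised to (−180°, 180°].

Start at -168.70°; shift +314.85° → +146.15°.
+146.15° already lies in (−180°, 180°].

146.15°E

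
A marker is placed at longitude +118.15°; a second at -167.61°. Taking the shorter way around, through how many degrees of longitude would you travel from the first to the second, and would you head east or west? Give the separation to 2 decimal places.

Raw difference: -167.61 − 118.15 = -285.76°.
Normalise into (−180°, 180°]: -285.76° + 360° = 74.24°.
Positive ⇒ the second point lies to the east; separation 74.24°.

74.24° east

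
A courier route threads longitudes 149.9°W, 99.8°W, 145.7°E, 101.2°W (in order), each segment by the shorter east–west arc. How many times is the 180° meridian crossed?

2

Leg 1: -149.9° → -99.8°, shortest Δλ = 50.1° (east) — does not cross 180°.
Leg 2: -99.8° → +145.7°, shortest Δλ = -114.5° (west) — crosses 180°.
Leg 3: +145.7° → -101.2°, shortest Δλ = 113.1° (east) — crosses 180°.
Total crossings: 2.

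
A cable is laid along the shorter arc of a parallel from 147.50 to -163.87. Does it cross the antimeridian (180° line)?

Naïve |-163.87 − 147.50| = 311.37° > 180°, so the shorter arc goes the other way round — across 180°.
Signed shortest Δλ = ((-163.87 − 147.50 + 180) mod 360) − 180 = 48.63°.
Going east by 48.63° from +147.50° passes through 180° before reaching -163.87°.

Yes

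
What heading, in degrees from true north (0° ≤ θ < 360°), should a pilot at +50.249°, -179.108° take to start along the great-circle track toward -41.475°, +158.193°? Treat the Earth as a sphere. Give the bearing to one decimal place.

196.8°

Δλ = 158.193 − -179.108 = 337.301°; wrapped into (−180°, 180°]: -22.699°.
θ = atan2( sin Δλ · cos φ₂ , cos φ₁ · sin φ₂ − sin φ₁ · cos φ₂ · cos Δλ )
  = atan2(-0.28913, -0.95493) = -163.155° → normalised to [0°, 360°): 196.845°.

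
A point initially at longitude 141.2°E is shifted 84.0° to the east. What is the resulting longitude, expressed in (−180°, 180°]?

Start at +141.2°; shift +84.0° → +225.2°.
+225.2° lies outside (−180°, 180°]; subtract 360° → -134.8°.

134.8°W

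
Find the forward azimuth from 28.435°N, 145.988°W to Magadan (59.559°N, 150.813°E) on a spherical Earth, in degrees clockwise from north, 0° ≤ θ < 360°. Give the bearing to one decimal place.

325.1°

Δλ = 150.813 − -145.988 = 296.801°; wrapped into (−180°, 180°]: -63.199°.
θ = atan2( sin Δλ · cos φ₂ , cos φ₁ · sin φ₂ − sin φ₁ · cos φ₂ · cos Δλ )
  = atan2(-0.45223, 0.64936) = -34.854° → normalised to [0°, 360°): 325.146°.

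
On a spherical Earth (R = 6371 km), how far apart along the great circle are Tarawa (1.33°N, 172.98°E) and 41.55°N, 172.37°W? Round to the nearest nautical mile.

2542 nmi

Δλ = -172.37 − 172.98 = -345.35°; wrapped into (−180°, 180°]: 14.65°.
Δφ = 41.55 − 1.33 = 40.22°.
a = sin²(Δφ/2) + cos φ₁ · cos φ₂ · sin²(Δλ/2) = 0.130377.
c = 2·atan2(√a, √(1−a)) = 0.73885 rad → d = 6371·c ≈ 4707.18 km ≈ 2541.68 nmi.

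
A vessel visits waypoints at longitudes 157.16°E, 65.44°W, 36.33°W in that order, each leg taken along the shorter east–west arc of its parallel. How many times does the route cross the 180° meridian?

1

Leg 1: +157.16° → -65.44°, shortest Δλ = 137.4° (east) — crosses 180°.
Leg 2: -65.44° → -36.33°, shortest Δλ = 29.11° (east) — does not cross 180°.
Total crossings: 1.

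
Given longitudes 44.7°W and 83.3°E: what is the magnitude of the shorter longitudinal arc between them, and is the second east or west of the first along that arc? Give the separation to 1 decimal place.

128.0° east

Raw difference: 83.3 − -44.7 = 128.0°.
Normalise into (−180°, 180°]: 128.0° stays 128.0°.
Positive ⇒ the second point lies to the east; separation 128.0°.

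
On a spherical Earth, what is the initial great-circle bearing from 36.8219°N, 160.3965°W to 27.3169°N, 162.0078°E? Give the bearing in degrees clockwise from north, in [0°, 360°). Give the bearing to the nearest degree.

Δλ = 162.0078 − -160.3965 = 322.4043°; wrapped into (−180°, 180°]: -37.5957°.
θ = atan2( sin Δλ · cos φ₂ , cos φ₁ · sin φ₂ − sin φ₁ · cos φ₂ · cos Δλ )
  = atan2(-0.54205, -0.05455) = -95.747° → normalised to [0°, 360°): 264.253°.

264°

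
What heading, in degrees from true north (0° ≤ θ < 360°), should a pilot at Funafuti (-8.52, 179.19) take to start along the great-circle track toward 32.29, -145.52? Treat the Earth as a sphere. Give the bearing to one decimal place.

Δλ = -145.52 − 179.19 = -324.71°; wrapped into (−180°, 180°]: 35.29°.
θ = atan2( sin Δλ · cos φ₂ , cos φ₁ · sin φ₂ − sin φ₁ · cos φ₂ · cos Δλ )
  = atan2(0.48837, 0.63054) = 37.759° → normalised to [0°, 360°): 37.759°.

37.8°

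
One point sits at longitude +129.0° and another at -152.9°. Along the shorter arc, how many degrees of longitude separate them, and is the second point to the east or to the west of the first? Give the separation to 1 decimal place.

Raw difference: -152.9 − 129.0 = -281.9°.
Normalise into (−180°, 180°]: -281.9° + 360° = 78.1°.
Positive ⇒ the second point lies to the east; separation 78.1°.

78.1° east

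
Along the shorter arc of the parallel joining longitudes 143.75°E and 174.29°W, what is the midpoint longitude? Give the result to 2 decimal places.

Signed shortest Δλ from +143.75° to -174.29° is +41.96°.
Midpoint longitude = +143.75° + (+41.96°)/2 = +143.75° + 20.98° = +164.73°.
(The naïve average (+143.75 + -174.29)/2 = -15.27° is on the wrong side of the globe.)

164.73°E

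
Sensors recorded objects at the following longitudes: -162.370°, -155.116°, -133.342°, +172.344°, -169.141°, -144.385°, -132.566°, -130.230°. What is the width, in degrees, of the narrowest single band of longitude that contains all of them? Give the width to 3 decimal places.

57.426°

Sort the longitudes: -169.141°, -162.370°, -155.116°, -144.385°, -133.342°, -132.566°, -130.230°, +172.344°.
Eastward gaps between consecutive values (wrapping around): 6.771°, 7.254°, 10.731°, 11.043°, 0.776°, 2.336°, 302.574°, 18.515°.
Largest gap = 302.574° ⇒ minimal covering band is its complement: 360° − 302.574° = 57.426°.
Band runs from +172.344° eastward to -130.230°, crossing the antimeridian.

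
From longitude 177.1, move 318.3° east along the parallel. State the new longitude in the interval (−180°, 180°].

+135.4°

Start at +177.1°; shift +318.3° → +495.4°.
+495.4° lies outside (−180°, 180°]; subtract 360° → +135.4°.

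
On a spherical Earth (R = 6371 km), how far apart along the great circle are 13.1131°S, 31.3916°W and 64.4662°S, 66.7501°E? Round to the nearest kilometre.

Δλ = 66.7501 − -31.3916 = 98.1417°.
Δφ = -64.4662 − -13.1131 = -51.3531°.
a = sin²(Δφ/2) + cos φ₁ · cos φ₂ · sin²(Δλ/2) = 0.427369.
c = 2·atan2(√a, √(1−a)) = 1.42502 rad → d = 6371·c ≈ 9078.79 km.

9079 km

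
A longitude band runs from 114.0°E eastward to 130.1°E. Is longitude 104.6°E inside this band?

Band width going east from +114.0° to +130.1°: ((130.1 − 114.0) mod 360) = 16.1°.
Offset of +104.6° east of the west edge: ((104.6 − 114.0) mod 360) = 350.6°.
350.6° > 16.1° ⇒ outside.

No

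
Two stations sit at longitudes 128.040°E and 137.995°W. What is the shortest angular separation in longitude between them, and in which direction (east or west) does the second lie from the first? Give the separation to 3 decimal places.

93.965° east

Raw difference: -137.995 − 128.040 = -266.035°.
Normalise into (−180°, 180°]: -266.035° + 360° = 93.965°.
Positive ⇒ the second point lies to the east; separation 93.965°.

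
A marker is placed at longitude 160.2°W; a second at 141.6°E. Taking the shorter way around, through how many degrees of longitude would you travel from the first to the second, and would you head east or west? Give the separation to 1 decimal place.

58.2° west

Raw difference: 141.6 − -160.2 = 301.8°.
Normalise into (−180°, 180°]: 301.8° − 360° = -58.2°.
Negative ⇒ the second point lies to the west; separation 58.2°.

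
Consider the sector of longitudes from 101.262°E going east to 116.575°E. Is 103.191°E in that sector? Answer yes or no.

Yes

Band width going east from +101.262° to +116.575°: ((116.575 − 101.262) mod 360) = 15.313°.
Offset of +103.191° east of the west edge: ((103.191 − 101.262) mod 360) = 1.929°.
1.929° ≤ 15.313° ⇒ inside.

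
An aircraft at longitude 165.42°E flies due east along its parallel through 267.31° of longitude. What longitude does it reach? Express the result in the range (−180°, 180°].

Start at +165.42°; shift +267.31° → +432.73°.
+432.73° lies outside (−180°, 180°]; subtract 360° → +72.73°.

72.73°E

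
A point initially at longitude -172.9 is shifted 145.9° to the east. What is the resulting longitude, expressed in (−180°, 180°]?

Start at -172.9°; shift +145.9° → -27.0°.
-27.0° already lies in (−180°, 180°].

-27.0°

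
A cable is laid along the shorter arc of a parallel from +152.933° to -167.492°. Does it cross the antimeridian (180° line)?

Yes

Naïve |-167.492 − 152.933| = 320.425° > 180°, so the shorter arc goes the other way round — across 180°.
Signed shortest Δλ = ((-167.492 − 152.933 + 180) mod 360) − 180 = 39.575°.
Going east by 39.575° from +152.933° passes through 180° before reaching -167.492°.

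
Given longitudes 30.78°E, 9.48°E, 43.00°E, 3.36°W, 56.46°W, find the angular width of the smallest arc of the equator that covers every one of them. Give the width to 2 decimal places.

99.46°

Sort the longitudes: -56.46°, -3.36°, +9.48°, +30.78°, +43.00°.
Eastward gaps between consecutive values (wrapping around): 53.10°, 12.84°, 21.30°, 12.22°, 260.54°.
Largest gap = 260.54° ⇒ minimal covering band is its complement: 360° − 260.54° = 99.46°.
Band runs from -56.46° eastward to +43.00°.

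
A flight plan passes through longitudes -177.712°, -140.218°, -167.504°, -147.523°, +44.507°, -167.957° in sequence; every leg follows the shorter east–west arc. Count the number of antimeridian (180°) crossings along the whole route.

2

Leg 1: -177.712° → -140.218°, shortest Δλ = 37.494° (east) — does not cross 180°.
Leg 2: -140.218° → -167.504°, shortest Δλ = -27.286° (west) — does not cross 180°.
Leg 3: -167.504° → -147.523°, shortest Δλ = 19.981° (east) — does not cross 180°.
Leg 4: -147.523° → +44.507°, shortest Δλ = -167.97° (west) — crosses 180°.
Leg 5: +44.507° → -167.957°, shortest Δλ = 147.536° (east) — crosses 180°.
Total crossings: 2.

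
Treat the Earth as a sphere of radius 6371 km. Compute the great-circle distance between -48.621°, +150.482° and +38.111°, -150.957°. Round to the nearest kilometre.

11237 km

Δλ = -150.957 − 150.482 = -301.439°; wrapped into (−180°, 180°]: 58.561°.
Δφ = 38.111 − -48.621 = 86.732°.
a = sin²(Δφ/2) + cos φ₁ · cos φ₂ · sin²(Δλ/2) = 0.595911.
c = 2·atan2(√a, √(1−a)) = 1.76381 rad → d = 6371·c ≈ 11237.26 km.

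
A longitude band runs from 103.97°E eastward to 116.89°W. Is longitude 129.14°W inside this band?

Band width going east from +103.97° to -116.89°: ((-116.89 − 103.97) mod 360) = 139.14°.
Offset of -129.14° east of the west edge: ((-129.14 − 103.97) mod 360) = 126.89°.
126.89° ≤ 139.14° ⇒ inside.

Yes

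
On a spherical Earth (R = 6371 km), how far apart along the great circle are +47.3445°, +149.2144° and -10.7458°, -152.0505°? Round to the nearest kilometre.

8670 km

Δλ = -152.0505 − 149.2144 = -301.2649°; wrapped into (−180°, 180°]: 58.7351°.
Δφ = -10.7458 − 47.3445 = -58.0903°.
a = sin²(Δφ/2) + cos φ₁ · cos φ₂ · sin²(Δλ/2) = 0.395813.
c = 2·atan2(√a, √(1−a)) = 1.36088 rad → d = 6371·c ≈ 8670.19 km.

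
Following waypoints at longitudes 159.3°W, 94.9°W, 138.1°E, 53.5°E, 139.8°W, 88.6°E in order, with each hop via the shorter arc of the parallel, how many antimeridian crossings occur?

3

Leg 1: -159.3° → -94.9°, shortest Δλ = 64.4° (east) — does not cross 180°.
Leg 2: -94.9° → +138.1°, shortest Δλ = -127.0° (west) — crosses 180°.
Leg 3: +138.1° → +53.5°, shortest Δλ = -84.6° (west) — does not cross 180°.
Leg 4: +53.5° → -139.8°, shortest Δλ = 166.7° (east) — crosses 180°.
Leg 5: -139.8° → +88.6°, shortest Δλ = -131.6° (west) — crosses 180°.
Total crossings: 3.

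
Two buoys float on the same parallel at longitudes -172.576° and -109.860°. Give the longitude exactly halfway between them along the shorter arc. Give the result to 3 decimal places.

Signed shortest Δλ from -172.576° to -109.860° is +62.716°.
Midpoint longitude = -172.576° + (+62.716°)/2 = -172.576° + 31.358° = -141.218°.

-141.218°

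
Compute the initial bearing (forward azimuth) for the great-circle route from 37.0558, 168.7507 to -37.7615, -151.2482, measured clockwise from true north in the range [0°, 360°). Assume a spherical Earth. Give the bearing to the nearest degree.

149°

Δλ = -151.2482 − 168.7507 = -319.9989°; wrapped into (−180°, 180°]: 40.0011°.
θ = atan2( sin Δλ · cos φ₂ , cos φ₁ · sin φ₂ − sin φ₁ · cos φ₂ · cos Δλ )
  = atan2(0.50818, -0.85364) = 149.234° → normalised to [0°, 360°): 149.234°.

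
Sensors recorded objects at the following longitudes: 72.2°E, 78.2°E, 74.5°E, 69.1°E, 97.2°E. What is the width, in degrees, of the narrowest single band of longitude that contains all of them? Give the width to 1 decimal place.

Sort the longitudes: +69.1°, +72.2°, +74.5°, +78.2°, +97.2°.
Eastward gaps between consecutive values (wrapping around): 3.1°, 2.3°, 3.7°, 19.0°, 331.9°.
Largest gap = 331.9° ⇒ minimal covering band is its complement: 360° − 331.9° = 28.1°.
Band runs from +69.1° eastward to +97.2°.

28.1°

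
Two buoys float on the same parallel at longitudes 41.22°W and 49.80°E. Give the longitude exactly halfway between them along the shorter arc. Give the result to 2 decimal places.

4.29°E

Signed shortest Δλ from -41.22° to +49.80° is +91.02°.
Midpoint longitude = -41.22° + (+91.02°)/2 = -41.22° + 45.51° = +4.29°.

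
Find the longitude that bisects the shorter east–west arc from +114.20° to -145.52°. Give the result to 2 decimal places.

+164.34°

Signed shortest Δλ from +114.20° to -145.52° is +100.28°.
Midpoint longitude = +114.20° + (+100.28°)/2 = +114.20° + 50.14° = +164.34°.
(The naïve average (+114.20 + -145.52)/2 = -15.66° is on the wrong side of the globe.)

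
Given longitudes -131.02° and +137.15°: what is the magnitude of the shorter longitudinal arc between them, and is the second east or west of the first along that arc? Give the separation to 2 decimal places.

91.83° west

Raw difference: 137.15 − -131.02 = 268.17°.
Normalise into (−180°, 180°]: 268.17° − 360° = -91.83°.
Negative ⇒ the second point lies to the west; separation 91.83°.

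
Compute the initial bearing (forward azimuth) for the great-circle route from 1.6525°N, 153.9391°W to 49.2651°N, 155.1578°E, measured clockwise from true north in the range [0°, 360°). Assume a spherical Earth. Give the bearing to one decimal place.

325.8°

Δλ = 155.1578 − -153.9391 = 309.0969°; wrapped into (−180°, 180°]: -50.9031°.
θ = atan2( sin Δλ · cos φ₂ , cos φ₁ · sin φ₂ − sin φ₁ · cos φ₂ · cos Δλ )
  = atan2(-0.50644, 0.74555) = -34.187° → normalised to [0°, 360°): 325.813°.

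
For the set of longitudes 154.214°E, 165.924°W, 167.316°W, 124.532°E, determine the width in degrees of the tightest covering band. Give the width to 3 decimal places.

69.544°

Sort the longitudes: -167.316°, -165.924°, +124.532°, +154.214°.
Eastward gaps between consecutive values (wrapping around): 1.392°, 290.456°, 29.682°, 38.470°.
Largest gap = 290.456° ⇒ minimal covering band is its complement: 360° − 290.456° = 69.544°.
Band runs from +124.532° eastward to -165.924°, crossing the antimeridian.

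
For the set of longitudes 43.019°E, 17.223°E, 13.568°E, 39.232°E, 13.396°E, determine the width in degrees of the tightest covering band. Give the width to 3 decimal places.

29.623°

Sort the longitudes: +13.396°, +13.568°, +17.223°, +39.232°, +43.019°.
Eastward gaps between consecutive values (wrapping around): 0.172°, 3.655°, 22.009°, 3.787°, 330.377°.
Largest gap = 330.377° ⇒ minimal covering band is its complement: 360° − 330.377° = 29.623°.
Band runs from +13.396° eastward to +43.019°.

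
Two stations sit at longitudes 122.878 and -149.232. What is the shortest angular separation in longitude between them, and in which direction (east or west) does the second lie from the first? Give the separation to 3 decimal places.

87.890° east

Raw difference: -149.232 − 122.878 = -272.11°.
Normalise into (−180°, 180°]: -272.11° + 360° = 87.89°.
Positive ⇒ the second point lies to the east; separation 87.890°.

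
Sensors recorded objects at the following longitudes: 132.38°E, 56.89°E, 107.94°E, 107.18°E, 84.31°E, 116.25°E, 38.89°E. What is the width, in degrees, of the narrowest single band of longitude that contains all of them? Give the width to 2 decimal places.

Sort the longitudes: +38.89°, +56.89°, +84.31°, +107.18°, +107.94°, +116.25°, +132.38°.
Eastward gaps between consecutive values (wrapping around): 18.00°, 27.42°, 22.87°, 0.76°, 8.31°, 16.13°, 266.51°.
Largest gap = 266.51° ⇒ minimal covering band is its complement: 360° − 266.51° = 93.49°.
Band runs from +38.89° eastward to +132.38°.

93.49°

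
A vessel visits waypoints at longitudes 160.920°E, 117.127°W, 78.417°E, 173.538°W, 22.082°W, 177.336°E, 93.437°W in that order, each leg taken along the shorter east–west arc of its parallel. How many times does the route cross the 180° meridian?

5

Leg 1: +160.920° → -117.127°, shortest Δλ = 81.953° (east) — crosses 180°.
Leg 2: -117.127° → +78.417°, shortest Δλ = -164.456° (west) — crosses 180°.
Leg 3: +78.417° → -173.538°, shortest Δλ = 108.045° (east) — crosses 180°.
Leg 4: -173.538° → -22.082°, shortest Δλ = 151.456° (east) — does not cross 180°.
Leg 5: -22.082° → +177.336°, shortest Δλ = -160.582° (west) — crosses 180°.
Leg 6: +177.336° → -93.437°, shortest Δλ = 89.227° (east) — crosses 180°.
Total crossings: 5.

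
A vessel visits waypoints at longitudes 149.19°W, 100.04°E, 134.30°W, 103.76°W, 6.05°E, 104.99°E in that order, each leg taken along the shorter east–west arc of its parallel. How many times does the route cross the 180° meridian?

2

Leg 1: -149.19° → +100.04°, shortest Δλ = -110.77° (west) — crosses 180°.
Leg 2: +100.04° → -134.30°, shortest Δλ = 125.66° (east) — crosses 180°.
Leg 3: -134.30° → -103.76°, shortest Δλ = 30.54° (east) — does not cross 180°.
Leg 4: -103.76° → +6.05°, shortest Δλ = 109.81° (east) — does not cross 180°.
Leg 5: +6.05° → +104.99°, shortest Δλ = 98.94° (east) — does not cross 180°.
Total crossings: 2.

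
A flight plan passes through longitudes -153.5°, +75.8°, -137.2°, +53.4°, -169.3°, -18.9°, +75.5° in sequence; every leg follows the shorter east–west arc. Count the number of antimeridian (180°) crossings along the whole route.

Leg 1: -153.5° → +75.8°, shortest Δλ = -130.7° (west) — crosses 180°.
Leg 2: +75.8° → -137.2°, shortest Δλ = 147.0° (east) — crosses 180°.
Leg 3: -137.2° → +53.4°, shortest Δλ = -169.4° (west) — crosses 180°.
Leg 4: +53.4° → -169.3°, shortest Δλ = 137.3° (east) — crosses 180°.
Leg 5: -169.3° → -18.9°, shortest Δλ = 150.4° (east) — does not cross 180°.
Leg 6: -18.9° → +75.5°, shortest Δλ = 94.4° (east) — does not cross 180°.
Total crossings: 4.

4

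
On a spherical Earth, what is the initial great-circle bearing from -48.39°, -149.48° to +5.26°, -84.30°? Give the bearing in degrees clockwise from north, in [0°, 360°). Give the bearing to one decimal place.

Δλ = -84.30 − -149.48 = 65.18°.
θ = atan2( sin Δλ · cos φ₂ , cos φ₁ · sin φ₂ − sin φ₁ · cos φ₂ · cos Δλ )
  = atan2(0.90381, 0.37341) = 67.552° → normalised to [0°, 360°): 67.552°.

67.6°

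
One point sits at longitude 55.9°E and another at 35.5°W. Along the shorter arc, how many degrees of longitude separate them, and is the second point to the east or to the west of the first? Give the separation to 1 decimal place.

91.4° west

Raw difference: -35.5 − 55.9 = -91.4°.
Normalise into (−180°, 180°]: -91.4° stays -91.4°.
Negative ⇒ the second point lies to the west; separation 91.4°.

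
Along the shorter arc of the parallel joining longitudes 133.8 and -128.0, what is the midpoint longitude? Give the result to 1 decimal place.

Signed shortest Δλ from +133.8° to -128.0° is +98.2°.
Midpoint longitude = +133.8° + (+98.2°)/2 = +133.8° + 49.1° = +182.9°.
Normalise into (−180°, 180°]: -177.1°.
(The naïve average (+133.8 + -128.0)/2 = 2.9° is on the wrong side of the globe.)

-177.1°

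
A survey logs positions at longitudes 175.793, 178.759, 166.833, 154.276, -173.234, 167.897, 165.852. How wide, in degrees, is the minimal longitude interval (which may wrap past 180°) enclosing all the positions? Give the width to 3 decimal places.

Sort the longitudes: -173.234°, +154.276°, +165.852°, +166.833°, +167.897°, +175.793°, +178.759°.
Eastward gaps between consecutive values (wrapping around): 327.510°, 11.576°, 0.981°, 1.064°, 7.896°, 2.966°, 8.007°.
Largest gap = 327.510° ⇒ minimal covering band is its complement: 360° − 327.510° = 32.490°.
Band runs from +154.276° eastward to -173.234°, crossing the antimeridian.

32.490°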